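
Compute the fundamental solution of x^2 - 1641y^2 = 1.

(x, y) = (4375, 108)

First expand sqrt(1641) as a continued fraction. With x_i = (sqrt(1641) + m_i)/d_i and (m_0, d_0) = (0, 1): a_0 = floor(sqrt(1641)) = 40, since 40^2 = 1600 <= 1641 < 1681 = 41^2.
Iterate m_{i+1} = d_i*a_i - m_i, d_{i+1} = (1641 - m_{i+1}^2)/d_i, a_{i+1} = floor((a_0 + m_{i+1})/d_{i+1}):
  m_1 = 1*40 - 0 = 40, d_1 = (1641 - 40^2)/1 = 41/1 = 41, a_1 = floor((40 + 40)/41) = 1.
  m_2 = 41*1 - 40 = 1, d_2 = (1641 - 1^2)/41 = 1640/41 = 40, a_2 = floor((40 + 1)/40) = 1.
  m_3 = 40*1 - 1 = 39, d_3 = (1641 - 39^2)/40 = 120/40 = 3, a_3 = floor((40 + 39)/3) = 26.
  m_4 = 3*26 - 39 = 39, d_4 = (1641 - 39^2)/3 = 120/3 = 40, a_4 = floor((40 + 39)/40) = 1.
  m_5 = 40*1 - 39 = 1, d_5 = (1641 - 1^2)/40 = 1640/40 = 41, a_5 = floor((40 + 1)/41) = 1.
  m_6 = 41*1 - 1 = 40, d_6 = (1641 - 40^2)/41 = 41/41 = 1, a_6 = floor((40 + 40)/1) = 80.
  m_7 = 1*80 - 40 = 40, d_7 = (1641 - 40^2)/1 = 41/1 = 41: (m_7, d_7) = (m_1, d_1) = (40, 41), so from here the quotients repeat a_1, ..., a_6; the period length is 6.
So sqrt(1641) = [40; (1, 1, 26, 1, 1, 80)] with period length k = 6.
k is even, so the fundamental solution of x^2 - 1641y^2 = 1 is (p_{k-1}, q_{k-1}) = (p_5, q_5); compute convergents through index 5.
Convergents (p_i = a_i*p_{i-1} + p_{i-2}, q_i = a_i*q_{i-1} + q_{i-2} with p_{-2}=0, p_{-1}=1, q_{-2}=1, q_{-1}=0):
  i=0: a_0=40, p_0 = 40*1 + 0 = 40, q_0 = 40*0 + 1 = 1.
  i=1: a_1=1, p_1 = 1*40 + 1 = 41, q_1 = 1*1 + 0 = 1.
  i=2: a_2=1, p_2 = 1*41 + 40 = 81, q_2 = 1*1 + 1 = 2.
  i=3: a_3=26, p_3 = 26*81 + 41 = 2147, q_3 = 26*2 + 1 = 53.
  i=4: a_4=1, p_4 = 1*2147 + 81 = 2228, q_4 = 1*53 + 2 = 55.
  i=5: a_5=1, p_5 = 1*2228 + 2147 = 4375, q_5 = 1*55 + 53 = 108.
Check: 4375^2 - 1641*108^2 = 19140625 - 19140624 = 1, so (x, y) = (4375, 108) solves the equation, and by the theorem it is the least positive solution.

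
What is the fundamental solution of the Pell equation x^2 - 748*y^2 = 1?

First expand sqrt(748) as a continued fraction. With x_i = (sqrt(748) + m_i)/d_i and (m_0, d_0) = (0, 1): a_0 = floor(sqrt(748)) = 27, since 27^2 = 729 <= 748 < 784 = 28^2.
Iterate m_{i+1} = d_i*a_i - m_i, d_{i+1} = (748 - m_{i+1}^2)/d_i, a_{i+1} = floor((a_0 + m_{i+1})/d_{i+1}):
  m_1 = 1*27 - 0 = 27, d_1 = (748 - 27^2)/1 = 19/1 = 19, a_1 = floor((27 + 27)/19) = 2.
  m_2 = 19*2 - 27 = 11, d_2 = (748 - 11^2)/19 = 627/19 = 33, a_2 = floor((27 + 11)/33) = 1.
  m_3 = 33*1 - 11 = 22, d_3 = (748 - 22^2)/33 = 264/33 = 8, a_3 = floor((27 + 22)/8) = 6.
  m_4 = 8*6 - 22 = 26, d_4 = (748 - 26^2)/8 = 72/8 = 9, a_4 = floor((27 + 26)/9) = 5.
  m_5 = 9*5 - 26 = 19, d_5 = (748 - 19^2)/9 = 387/9 = 43, a_5 = floor((27 + 19)/43) = 1.
  m_6 = 43*1 - 19 = 24, d_6 = (748 - 24^2)/43 = 172/43 = 4, a_6 = floor((27 + 24)/4) = 12.
  m_7 = 4*12 - 24 = 24, d_7 = (748 - 24^2)/4 = 172/4 = 43, a_7 = floor((27 + 24)/43) = 1.
  m_8 = 43*1 - 24 = 19, d_8 = (748 - 19^2)/43 = 387/43 = 9, a_8 = floor((27 + 19)/9) = 5.
  m_9 = 9*5 - 19 = 26, d_9 = (748 - 26^2)/9 = 72/9 = 8, a_9 = floor((27 + 26)/8) = 6.
  m_10 = 8*6 - 26 = 22, d_10 = (748 - 22^2)/8 = 264/8 = 33, a_10 = floor((27 + 22)/33) = 1.
  m_11 = 33*1 - 22 = 11, d_11 = (748 - 11^2)/33 = 627/33 = 19, a_11 = floor((27 + 11)/19) = 2.
  m_12 = 19*2 - 11 = 27, d_12 = (748 - 27^2)/19 = 19/19 = 1, a_12 = floor((27 + 27)/1) = 54.
  m_13 = 1*54 - 27 = 27, d_13 = (748 - 27^2)/1 = 19/1 = 19: (m_13, d_13) = (m_1, d_1) = (27, 19), so from here the quotients repeat a_1, ..., a_12; the period length is 12.
So sqrt(748) = [27; (2, 1, 6, 5, 1, 12, 1, 5, 6, 1, 2, 54)] with period length k = 12.
k is even, so the fundamental solution of x^2 - 748y^2 = 1 is (p_{k-1}, q_{k-1}) = (p_11, q_11); compute convergents through index 11.
Convergents (p_i = a_i*p_{i-1} + p_{i-2}, q_i = a_i*q_{i-1} + q_{i-2} with p_{-2}=0, p_{-1}=1, q_{-2}=1, q_{-1}=0):
  i=0: a_0=27, p_0 = 27*1 + 0 = 27, q_0 = 27*0 + 1 = 1.
  i=1: a_1=2, p_1 = 2*27 + 1 = 55, q_1 = 2*1 + 0 = 2.
  i=2: a_2=1, p_2 = 1*55 + 27 = 82, q_2 = 1*2 + 1 = 3.
  i=3: a_3=6, p_3 = 6*82 + 55 = 547, q_3 = 6*3 + 2 = 20.
  i=4: a_4=5, p_4 = 5*547 + 82 = 2817, q_4 = 5*20 + 3 = 103.
  i=5: a_5=1, p_5 = 1*2817 + 547 = 3364, q_5 = 1*103 + 20 = 123.
  i=6: a_6=12, p_6 = 12*3364 + 2817 = 43185, q_6 = 12*123 + 103 = 1579.
  i=7: a_7=1, p_7 = 1*43185 + 3364 = 46549, q_7 = 1*1579 + 123 = 1702.
  i=8: a_8=5, p_8 = 5*46549 + 43185 = 275930, q_8 = 5*1702 + 1579 = 10089.
  i=9: a_9=6, p_9 = 6*275930 + 46549 = 1702129, q_9 = 6*10089 + 1702 = 62236.
  i=10: a_10=1, p_10 = 1*1702129 + 275930 = 1978059, q_10 = 1*62236 + 10089 = 72325.
  i=11: a_11=2, p_11 = 2*1978059 + 1702129 = 5658247, q_11 = 2*72325 + 62236 = 206886.
Check: 5658247^2 - 748*206886^2 = 32015759113009 - 32015759113008 = 1, so (x, y) = (5658247, 206886) solves the equation, and by the theorem it is the least positive solution.

(x, y) = (5658247, 206886)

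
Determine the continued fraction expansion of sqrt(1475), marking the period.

Write x_i = (sqrt(1475) + m_i)/d_i with (m_0, d_0) = (0, 1). a_0 = floor(sqrt(1475)) = 38, since 38^2 = 1444 <= 1475 < 1521 = 39^2.
Iterate m_{i+1} = d_i*a_i - m_i, d_{i+1} = (1475 - m_{i+1}^2)/d_i, a_{i+1} = floor((a_0 + m_{i+1})/d_{i+1}):
  m_1 = 1*38 - 0 = 38, d_1 = (1475 - 38^2)/1 = 31/1 = 31, a_1 = floor((38 + 38)/31) = 2.
  m_2 = 31*2 - 38 = 24, d_2 = (1475 - 24^2)/31 = 899/31 = 29, a_2 = floor((38 + 24)/29) = 2.
  m_3 = 29*2 - 24 = 34, d_3 = (1475 - 34^2)/29 = 319/29 = 11, a_3 = floor((38 + 34)/11) = 6.
  m_4 = 11*6 - 34 = 32, d_4 = (1475 - 32^2)/11 = 451/11 = 41, a_4 = floor((38 + 32)/41) = 1.
  m_5 = 41*1 - 32 = 9, d_5 = (1475 - 9^2)/41 = 1394/41 = 34, a_5 = floor((38 + 9)/34) = 1.
  m_6 = 34*1 - 9 = 25, d_6 = (1475 - 25^2)/34 = 850/34 = 25, a_6 = floor((38 + 25)/25) = 2.
  m_7 = 25*2 - 25 = 25, d_7 = (1475 - 25^2)/25 = 850/25 = 34, a_7 = floor((38 + 25)/34) = 1.
  m_8 = 34*1 - 25 = 9, d_8 = (1475 - 9^2)/34 = 1394/34 = 41, a_8 = floor((38 + 9)/41) = 1.
  m_9 = 41*1 - 9 = 32, d_9 = (1475 - 32^2)/41 = 451/41 = 11, a_9 = floor((38 + 32)/11) = 6.
  m_10 = 11*6 - 32 = 34, d_10 = (1475 - 34^2)/11 = 319/11 = 29, a_10 = floor((38 + 34)/29) = 2.
  m_11 = 29*2 - 34 = 24, d_11 = (1475 - 24^2)/29 = 899/29 = 31, a_11 = floor((38 + 24)/31) = 2.
  m_12 = 31*2 - 24 = 38, d_12 = (1475 - 38^2)/31 = 31/31 = 1, a_12 = floor((38 + 38)/1) = 76.
  m_13 = 1*76 - 38 = 38, d_13 = (1475 - 38^2)/1 = 31/1 = 31: (m_13, d_13) = (m_1, d_1) = (38, 31), so from here the quotients repeat a_1, ..., a_12; the period length is 12.
Hence the expansion of sqrt(1475) is a_0 = 38 followed by the repeating block 2, 2, 6, 1, 1, 2, 1, 1, 6, 2, 2, 76 (period 12).

[38; (2, 2, 6, 1, 1, 2, 1, 1, 6, 2, 2, 76)]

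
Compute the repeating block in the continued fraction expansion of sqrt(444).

[21; (14, 42)]

Write x_i = (sqrt(444) + m_i)/d_i with (m_0, d_0) = (0, 1). a_0 = floor(sqrt(444)) = 21, since 21^2 = 441 <= 444 < 484 = 22^2.
Iterate m_{i+1} = d_i*a_i - m_i, d_{i+1} = (444 - m_{i+1}^2)/d_i, a_{i+1} = floor((a_0 + m_{i+1})/d_{i+1}):
  m_1 = 1*21 - 0 = 21, d_1 = (444 - 21^2)/1 = 3/1 = 3, a_1 = floor((21 + 21)/3) = 14.
  m_2 = 3*14 - 21 = 21, d_2 = (444 - 21^2)/3 = 3/3 = 1, a_2 = floor((21 + 21)/1) = 42.
  m_3 = 1*42 - 21 = 21, d_3 = (444 - 21^2)/1 = 3/1 = 3: (m_3, d_3) = (m_1, d_1) = (21, 3), so from here the quotients repeat a_1, a_2; the period length is 2.
Hence the expansion of sqrt(444) is a_0 = 21 followed by the repeating block 14, 42 (period 2).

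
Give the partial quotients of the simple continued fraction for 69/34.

Run the Euclidean algorithm on 69 and 34; the successive quotients are the partial quotients a_0, a_1, ... (each step inverts the fractional part left over by the previous one):
  69 = 2*34 + 1, so a_0 = 2.
  34 = 34*1 + 0, so a_1 = 34.
The remainder reaches 0 after 2 divisions, so the expansion has 2 partial quotients, read off in order.

[2; 34]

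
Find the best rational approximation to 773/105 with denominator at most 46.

Expand x = 773/105 as a continued fraction with the Euclidean algorithm:
  773 = 7*105 + 38, so a_0 = 7.
  105 = 2*38 + 29, so a_1 = 2.
  38 = 1*29 + 9, so a_2 = 1.
  29 = 3*9 + 2, so a_3 = 3.
  9 = 4*2 + 1, so a_4 = 4.
  2 = 2*1 + 0, so a_5 = 2.
so x = [7; 2, 1, 3, 4, 2].
Convergents (p_i = a_i*p_{i-1} + p_{i-2}, q_i = a_i*q_{i-1} + q_{i-2} with p_{-2}=0, p_{-1}=1, q_{-2}=1, q_{-1}=0), until the denominator exceeds 46:
  i=0: a_0=7, p_0 = 7*1 + 0 = 7, q_0 = 7*0 + 1 = 1.
  i=1: a_1=2, p_1 = 2*7 + 1 = 15, q_1 = 2*1 + 0 = 2.
  i=2: a_2=1, p_2 = 1*15 + 7 = 22, q_2 = 1*2 + 1 = 3.
  i=3: a_3=3, p_3 = 3*22 + 15 = 81, q_3 = 3*3 + 2 = 11.
  i=4: a_4=4, p_4 = 4*81 + 22 = 346, q_4 = 4*11 + 3 = 47.
q_4 = 47 > 46, so the last convergent with denominator <= 46 is p_3/q_3 = 81/11.
The closest fraction with denominator <= 46 is either p_3/q_3 or the intermediate fraction (k*p_3 + p_2)/(k*q_3 + q_2) with the largest k >= 1 whose denominator stays <= 46; these approach x as k grows, and every other convergent or intermediate fraction in range is farther away.
Largest k: floor((46 - q_2)/q_3) = floor((46 - 3)/11) = 3.
That gives (3*81 + 22)/(3*11 + 3) = 265/36.
Compare the errors: |x - 81/11| = |773*11 - 81*105|/(105*11) = 2/1155, and |x - 265/36| = |773*36 - 265*105|/(105*36) = 3/3780.
Cross-multiplying, 3*1155 = 3465 < 7560 = 2*3780, so 3/3780 is smaller: the intermediate fraction 265/36 is closer to x than 81/11.

265/36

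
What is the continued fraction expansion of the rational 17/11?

[1; 1, 1, 5]

Run the Euclidean algorithm on 17 and 11; the successive quotients are the partial quotients a_0, a_1, ... (each step inverts the fractional part left over by the previous one):
  17 = 1*11 + 6, so a_0 = 1.
  11 = 1*6 + 5, so a_1 = 1.
  6 = 1*5 + 1, so a_2 = 1.
  5 = 5*1 + 0, so a_3 = 5.
The remainder reaches 0 after 4 divisions, so the expansion has 4 partial quotients, read off in order.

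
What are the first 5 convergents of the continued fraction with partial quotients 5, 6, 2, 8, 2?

Using the convergent recurrence p_i = a_i*p_{i-1} + p_{i-2}, q_i = a_i*q_{i-1} + q_{i-2} with p_{-2}=0, p_{-1}=1, q_{-2}=1, q_{-1}=0:
  i=0: a_0=5, p_0 = 5*1 + 0 = 5, q_0 = 5*0 + 1 = 1.
  i=1: a_1=6, p_1 = 6*5 + 1 = 31, q_1 = 6*1 + 0 = 6.
  i=2: a_2=2, p_2 = 2*31 + 5 = 67, q_2 = 2*6 + 1 = 13.
  i=3: a_3=8, p_3 = 8*67 + 31 = 567, q_3 = 8*13 + 6 = 110.
  i=4: a_4=2, p_4 = 2*567 + 67 = 1201, q_4 = 2*110 + 13 = 233.

5/1, 31/6, 67/13, 567/110, 1201/233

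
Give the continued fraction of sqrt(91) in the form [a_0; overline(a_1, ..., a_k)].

[9; overline(1, 1, 5, 1, 5, 1, 1, 18)]

Write x_i = (sqrt(91) + m_i)/d_i with (m_0, d_0) = (0, 1). a_0 = floor(sqrt(91)) = 9, since 9^2 = 81 <= 91 < 100 = 10^2.
Iterate m_{i+1} = d_i*a_i - m_i, d_{i+1} = (91 - m_{i+1}^2)/d_i, a_{i+1} = floor((a_0 + m_{i+1})/d_{i+1}):
  m_1 = 1*9 - 0 = 9, d_1 = (91 - 9^2)/1 = 10/1 = 10, a_1 = floor((9 + 9)/10) = 1.
  m_2 = 10*1 - 9 = 1, d_2 = (91 - 1^2)/10 = 90/10 = 9, a_2 = floor((9 + 1)/9) = 1.
  m_3 = 9*1 - 1 = 8, d_3 = (91 - 8^2)/9 = 27/9 = 3, a_3 = floor((9 + 8)/3) = 5.
  m_4 = 3*5 - 8 = 7, d_4 = (91 - 7^2)/3 = 42/3 = 14, a_4 = floor((9 + 7)/14) = 1.
  m_5 = 14*1 - 7 = 7, d_5 = (91 - 7^2)/14 = 42/14 = 3, a_5 = floor((9 + 7)/3) = 5.
  m_6 = 3*5 - 7 = 8, d_6 = (91 - 8^2)/3 = 27/3 = 9, a_6 = floor((9 + 8)/9) = 1.
  m_7 = 9*1 - 8 = 1, d_7 = (91 - 1^2)/9 = 90/9 = 10, a_7 = floor((9 + 1)/10) = 1.
  m_8 = 10*1 - 1 = 9, d_8 = (91 - 9^2)/10 = 10/10 = 1, a_8 = floor((9 + 9)/1) = 18.
  m_9 = 1*18 - 9 = 9, d_9 = (91 - 9^2)/1 = 10/1 = 10: (m_9, d_9) = (m_1, d_1) = (9, 10), so from here the quotients repeat a_1, ..., a_8; the period length is 8.
Hence the expansion of sqrt(91) is a_0 = 9 followed by the repeating block 1, 1, 5, 1, 5, 1, 1, 18 (period 8).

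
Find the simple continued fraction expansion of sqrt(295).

[17; (5, 1, 2, 3, 2, 6, 2, 3, 2, 1, 5, 34)]

Write x_i = (sqrt(295) + m_i)/d_i with (m_0, d_0) = (0, 1). a_0 = floor(sqrt(295)) = 17, since 17^2 = 289 <= 295 < 324 = 18^2.
Iterate m_{i+1} = d_i*a_i - m_i, d_{i+1} = (295 - m_{i+1}^2)/d_i, a_{i+1} = floor((a_0 + m_{i+1})/d_{i+1}):
  m_1 = 1*17 - 0 = 17, d_1 = (295 - 17^2)/1 = 6/1 = 6, a_1 = floor((17 + 17)/6) = 5.
  m_2 = 6*5 - 17 = 13, d_2 = (295 - 13^2)/6 = 126/6 = 21, a_2 = floor((17 + 13)/21) = 1.
  m_3 = 21*1 - 13 = 8, d_3 = (295 - 8^2)/21 = 231/21 = 11, a_3 = floor((17 + 8)/11) = 2.
  m_4 = 11*2 - 8 = 14, d_4 = (295 - 14^2)/11 = 99/11 = 9, a_4 = floor((17 + 14)/9) = 3.
  m_5 = 9*3 - 14 = 13, d_5 = (295 - 13^2)/9 = 126/9 = 14, a_5 = floor((17 + 13)/14) = 2.
  m_6 = 14*2 - 13 = 15, d_6 = (295 - 15^2)/14 = 70/14 = 5, a_6 = floor((17 + 15)/5) = 6.
  m_7 = 5*6 - 15 = 15, d_7 = (295 - 15^2)/5 = 70/5 = 14, a_7 = floor((17 + 15)/14) = 2.
  m_8 = 14*2 - 15 = 13, d_8 = (295 - 13^2)/14 = 126/14 = 9, a_8 = floor((17 + 13)/9) = 3.
  m_9 = 9*3 - 13 = 14, d_9 = (295 - 14^2)/9 = 99/9 = 11, a_9 = floor((17 + 14)/11) = 2.
  m_10 = 11*2 - 14 = 8, d_10 = (295 - 8^2)/11 = 231/11 = 21, a_10 = floor((17 + 8)/21) = 1.
  m_11 = 21*1 - 8 = 13, d_11 = (295 - 13^2)/21 = 126/21 = 6, a_11 = floor((17 + 13)/6) = 5.
  m_12 = 6*5 - 13 = 17, d_12 = (295 - 17^2)/6 = 6/6 = 1, a_12 = floor((17 + 17)/1) = 34.
  m_13 = 1*34 - 17 = 17, d_13 = (295 - 17^2)/1 = 6/1 = 6: (m_13, d_13) = (m_1, d_1) = (17, 6), so from here the quotients repeat a_1, ..., a_12; the period length is 12.
Hence the expansion of sqrt(295) is a_0 = 17 followed by the repeating block 5, 1, 2, 3, 2, 6, 2, 3, 2, 1, 5, 34 (period 12).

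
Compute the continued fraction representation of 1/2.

Run the Euclidean algorithm on 1 and 2; the successive quotients are the partial quotients a_0, a_1, ... (each step inverts the fractional part left over by the previous one):
  1 = 0*2 + 1, so a_0 = 0.
  2 = 2*1 + 0, so a_1 = 2.
The remainder reaches 0 after 2 divisions, so the expansion has 2 partial quotients, read off in order.

[0; 2]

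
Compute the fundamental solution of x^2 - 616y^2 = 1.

First expand sqrt(616) as a continued fraction. With x_i = (sqrt(616) + m_i)/d_i and (m_0, d_0) = (0, 1): a_0 = floor(sqrt(616)) = 24, since 24^2 = 576 <= 616 < 625 = 25^2.
Iterate m_{i+1} = d_i*a_i - m_i, d_{i+1} = (616 - m_{i+1}^2)/d_i, a_{i+1} = floor((a_0 + m_{i+1})/d_{i+1}):
  m_1 = 1*24 - 0 = 24, d_1 = (616 - 24^2)/1 = 40/1 = 40, a_1 = floor((24 + 24)/40) = 1.
  m_2 = 40*1 - 24 = 16, d_2 = (616 - 16^2)/40 = 360/40 = 9, a_2 = floor((24 + 16)/9) = 4.
  m_3 = 9*4 - 16 = 20, d_3 = (616 - 20^2)/9 = 216/9 = 24, a_3 = floor((24 + 20)/24) = 1.
  m_4 = 24*1 - 20 = 4, d_4 = (616 - 4^2)/24 = 600/24 = 25, a_4 = floor((24 + 4)/25) = 1.
  m_5 = 25*1 - 4 = 21, d_5 = (616 - 21^2)/25 = 175/25 = 7, a_5 = floor((24 + 21)/7) = 6.
  m_6 = 7*6 - 21 = 21, d_6 = (616 - 21^2)/7 = 175/7 = 25, a_6 = floor((24 + 21)/25) = 1.
  m_7 = 25*1 - 21 = 4, d_7 = (616 - 4^2)/25 = 600/25 = 24, a_7 = floor((24 + 4)/24) = 1.
  m_8 = 24*1 - 4 = 20, d_8 = (616 - 20^2)/24 = 216/24 = 9, a_8 = floor((24 + 20)/9) = 4.
  m_9 = 9*4 - 20 = 16, d_9 = (616 - 16^2)/9 = 360/9 = 40, a_9 = floor((24 + 16)/40) = 1.
  m_10 = 40*1 - 16 = 24, d_10 = (616 - 24^2)/40 = 40/40 = 1, a_10 = floor((24 + 24)/1) = 48.
  m_11 = 1*48 - 24 = 24, d_11 = (616 - 24^2)/1 = 40/1 = 40: (m_11, d_11) = (m_1, d_1) = (24, 40), so from here the quotients repeat a_1, ..., a_10; the period length is 10.
So sqrt(616) = [24; (1, 4, 1, 1, 6, 1, 1, 4, 1, 48)] with period length k = 10.
k is even, so the fundamental solution of x^2 - 616y^2 = 1 is (p_{k-1}, q_{k-1}) = (p_9, q_9); compute convergents through index 9.
Convergents (p_i = a_i*p_{i-1} + p_{i-2}, q_i = a_i*q_{i-1} + q_{i-2} with p_{-2}=0, p_{-1}=1, q_{-2}=1, q_{-1}=0):
  i=0: a_0=24, p_0 = 24*1 + 0 = 24, q_0 = 24*0 + 1 = 1.
  i=1: a_1=1, p_1 = 1*24 + 1 = 25, q_1 = 1*1 + 0 = 1.
  i=2: a_2=4, p_2 = 4*25 + 24 = 124, q_2 = 4*1 + 1 = 5.
  i=3: a_3=1, p_3 = 1*124 + 25 = 149, q_3 = 1*5 + 1 = 6.
  i=4: a_4=1, p_4 = 1*149 + 124 = 273, q_4 = 1*6 + 5 = 11.
  i=5: a_5=6, p_5 = 6*273 + 149 = 1787, q_5 = 6*11 + 6 = 72.
  i=6: a_6=1, p_6 = 1*1787 + 273 = 2060, q_6 = 1*72 + 11 = 83.
  i=7: a_7=1, p_7 = 1*2060 + 1787 = 3847, q_7 = 1*83 + 72 = 155.
  i=8: a_8=4, p_8 = 4*3847 + 2060 = 17448, q_8 = 4*155 + 83 = 703.
  i=9: a_9=1, p_9 = 1*17448 + 3847 = 21295, q_9 = 1*703 + 155 = 858.
Check: 21295^2 - 616*858^2 = 453477025 - 453477024 = 1, so (x, y) = (21295, 858) solves the equation, and by the theorem it is the least positive solution.

(x, y) = (21295, 858)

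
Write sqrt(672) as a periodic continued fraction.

[25; (1, 11, 1, 50)]

Write x_i = (sqrt(672) + m_i)/d_i with (m_0, d_0) = (0, 1). a_0 = floor(sqrt(672)) = 25, since 25^2 = 625 <= 672 < 676 = 26^2.
Iterate m_{i+1} = d_i*a_i - m_i, d_{i+1} = (672 - m_{i+1}^2)/d_i, a_{i+1} = floor((a_0 + m_{i+1})/d_{i+1}):
  m_1 = 1*25 - 0 = 25, d_1 = (672 - 25^2)/1 = 47/1 = 47, a_1 = floor((25 + 25)/47) = 1.
  m_2 = 47*1 - 25 = 22, d_2 = (672 - 22^2)/47 = 188/47 = 4, a_2 = floor((25 + 22)/4) = 11.
  m_3 = 4*11 - 22 = 22, d_3 = (672 - 22^2)/4 = 188/4 = 47, a_3 = floor((25 + 22)/47) = 1.
  m_4 = 47*1 - 22 = 25, d_4 = (672 - 25^2)/47 = 47/47 = 1, a_4 = floor((25 + 25)/1) = 50.
  m_5 = 1*50 - 25 = 25, d_5 = (672 - 25^2)/1 = 47/1 = 47: (m_5, d_5) = (m_1, d_1) = (25, 47), so from here the quotients repeat a_1, ..., a_4; the period length is 4.
Hence the expansion of sqrt(672) is a_0 = 25 followed by the repeating block 1, 11, 1, 50 (period 4).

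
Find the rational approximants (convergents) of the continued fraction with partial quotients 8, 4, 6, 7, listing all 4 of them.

Using the convergent recurrence p_i = a_i*p_{i-1} + p_{i-2}, q_i = a_i*q_{i-1} + q_{i-2} with p_{-2}=0, p_{-1}=1, q_{-2}=1, q_{-1}=0:
  i=0: a_0=8, p_0 = 8*1 + 0 = 8, q_0 = 8*0 + 1 = 1.
  i=1: a_1=4, p_1 = 4*8 + 1 = 33, q_1 = 4*1 + 0 = 4.
  i=2: a_2=6, p_2 = 6*33 + 8 = 206, q_2 = 6*4 + 1 = 25.
  i=3: a_3=7, p_3 = 7*206 + 33 = 1475, q_3 = 7*25 + 4 = 179.

8/1, 33/4, 206/25, 1475/179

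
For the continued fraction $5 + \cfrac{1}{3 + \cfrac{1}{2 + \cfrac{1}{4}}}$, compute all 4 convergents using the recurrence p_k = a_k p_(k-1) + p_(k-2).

5/1, 16/3, 37/7, 164/31

Using the convergent recurrence p_i = a_i*p_{i-1} + p_{i-2}, q_i = a_i*q_{i-1} + q_{i-2} with p_{-2}=0, p_{-1}=1, q_{-2}=1, q_{-1}=0:
  i=0: a_0=5, p_0 = 5*1 + 0 = 5, q_0 = 5*0 + 1 = 1.
  i=1: a_1=3, p_1 = 3*5 + 1 = 16, q_1 = 3*1 + 0 = 3.
  i=2: a_2=2, p_2 = 2*16 + 5 = 37, q_2 = 2*3 + 1 = 7.
  i=3: a_3=4, p_3 = 4*37 + 16 = 164, q_3 = 4*7 + 3 = 31.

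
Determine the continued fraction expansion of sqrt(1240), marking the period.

Write x_i = (sqrt(1240) + m_i)/d_i with (m_0, d_0) = (0, 1). a_0 = floor(sqrt(1240)) = 35, since 35^2 = 1225 <= 1240 < 1296 = 36^2.
Iterate m_{i+1} = d_i*a_i - m_i, d_{i+1} = (1240 - m_{i+1}^2)/d_i, a_{i+1} = floor((a_0 + m_{i+1})/d_{i+1}):
  m_1 = 1*35 - 0 = 35, d_1 = (1240 - 35^2)/1 = 15/1 = 15, a_1 = floor((35 + 35)/15) = 4.
  m_2 = 15*4 - 35 = 25, d_2 = (1240 - 25^2)/15 = 615/15 = 41, a_2 = floor((35 + 25)/41) = 1.
  m_3 = 41*1 - 25 = 16, d_3 = (1240 - 16^2)/41 = 984/41 = 24, a_3 = floor((35 + 16)/24) = 2.
  m_4 = 24*2 - 16 = 32, d_4 = (1240 - 32^2)/24 = 216/24 = 9, a_4 = floor((35 + 32)/9) = 7.
  m_5 = 9*7 - 32 = 31, d_5 = (1240 - 31^2)/9 = 279/9 = 31, a_5 = floor((35 + 31)/31) = 2.
  m_6 = 31*2 - 31 = 31, d_6 = (1240 - 31^2)/31 = 279/31 = 9, a_6 = floor((35 + 31)/9) = 7.
  m_7 = 9*7 - 31 = 32, d_7 = (1240 - 32^2)/9 = 216/9 = 24, a_7 = floor((35 + 32)/24) = 2.
  m_8 = 24*2 - 32 = 16, d_8 = (1240 - 16^2)/24 = 984/24 = 41, a_8 = floor((35 + 16)/41) = 1.
  m_9 = 41*1 - 16 = 25, d_9 = (1240 - 25^2)/41 = 615/41 = 15, a_9 = floor((35 + 25)/15) = 4.
  m_10 = 15*4 - 25 = 35, d_10 = (1240 - 35^2)/15 = 15/15 = 1, a_10 = floor((35 + 35)/1) = 70.
  m_11 = 1*70 - 35 = 35, d_11 = (1240 - 35^2)/1 = 15/1 = 15: (m_11, d_11) = (m_1, d_1) = (35, 15), so from here the quotients repeat a_1, ..., a_10; the period length is 10.
Hence the expansion of sqrt(1240) is a_0 = 35 followed by the repeating block 4, 1, 2, 7, 2, 7, 2, 1, 4, 70 (period 10).

[35; (4, 1, 2, 7, 2, 7, 2, 1, 4, 70)]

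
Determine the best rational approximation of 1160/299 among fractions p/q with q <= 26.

Expand x = 1160/299 as a continued fraction with the Euclidean algorithm:
  1160 = 3*299 + 263, so a_0 = 3.
  299 = 1*263 + 36, so a_1 = 1.
  263 = 7*36 + 11, so a_2 = 7.
  36 = 3*11 + 3, so a_3 = 3.
  11 = 3*3 + 2, so a_4 = 3.
  3 = 1*2 + 1, so a_5 = 1.
  2 = 2*1 + 0, so a_6 = 2.
so x = [3; 1, 7, 3, 3, 1, 2].
Convergents (p_i = a_i*p_{i-1} + p_{i-2}, q_i = a_i*q_{i-1} + q_{i-2} with p_{-2}=0, p_{-1}=1, q_{-2}=1, q_{-1}=0), until the denominator exceeds 26:
  i=0: a_0=3, p_0 = 3*1 + 0 = 3, q_0 = 3*0 + 1 = 1.
  i=1: a_1=1, p_1 = 1*3 + 1 = 4, q_1 = 1*1 + 0 = 1.
  i=2: a_2=7, p_2 = 7*4 + 3 = 31, q_2 = 7*1 + 1 = 8.
  i=3: a_3=3, p_3 = 3*31 + 4 = 97, q_3 = 3*8 + 1 = 25.
  i=4: a_4=3, p_4 = 3*97 + 31 = 322, q_4 = 3*25 + 8 = 83.
q_4 = 83 > 26, so the last convergent with denominator <= 26 is p_3/q_3 = 97/25.
The closest fraction with denominator <= 26 is either p_3/q_3 or the intermediate fraction (k*p_3 + p_2)/(k*q_3 + q_2) with the largest k >= 1 whose denominator stays <= 26; these approach x as k grows, and every other convergent or intermediate fraction in range is farther away.
Largest k: floor((26 - q_2)/q_3) = floor((26 - 8)/25) = 0.
Since k = 0, no intermediate fraction beyond p_3/q_3 has denominator <= 26, so the convergent 97/25 is the closest (its error is |1160*25 - 97*299|/(299*25) = 3/7475).

97/25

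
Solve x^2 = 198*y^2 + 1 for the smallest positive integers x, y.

(x, y) = (197, 14)

First expand sqrt(198) as a continued fraction. With x_i = (sqrt(198) + m_i)/d_i and (m_0, d_0) = (0, 1): a_0 = floor(sqrt(198)) = 14, since 14^2 = 196 <= 198 < 225 = 15^2.
Iterate m_{i+1} = d_i*a_i - m_i, d_{i+1} = (198 - m_{i+1}^2)/d_i, a_{i+1} = floor((a_0 + m_{i+1})/d_{i+1}):
  m_1 = 1*14 - 0 = 14, d_1 = (198 - 14^2)/1 = 2/1 = 2, a_1 = floor((14 + 14)/2) = 14.
  m_2 = 2*14 - 14 = 14, d_2 = (198 - 14^2)/2 = 2/2 = 1, a_2 = floor((14 + 14)/1) = 28.
  m_3 = 1*28 - 14 = 14, d_3 = (198 - 14^2)/1 = 2/1 = 2: (m_3, d_3) = (m_1, d_1) = (14, 2), so from here the quotients repeat a_1, a_2; the period length is 2.
So sqrt(198) = [14; (14, 28)] with period length k = 2.
k is even, so the fundamental solution of x^2 - 198y^2 = 1 is (p_{k-1}, q_{k-1}) = (p_1, q_1); compute convergents through index 1.
Convergents (p_i = a_i*p_{i-1} + p_{i-2}, q_i = a_i*q_{i-1} + q_{i-2} with p_{-2}=0, p_{-1}=1, q_{-2}=1, q_{-1}=0):
  i=0: a_0=14, p_0 = 14*1 + 0 = 14, q_0 = 14*0 + 1 = 1.
  i=1: a_1=14, p_1 = 14*14 + 1 = 197, q_1 = 14*1 + 0 = 14.
Check: 197^2 - 198*14^2 = 38809 - 38808 = 1, so (x, y) = (197, 14) solves the equation, and by the theorem it is the least positive solution.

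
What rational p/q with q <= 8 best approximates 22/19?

Expand x = 22/19 as a continued fraction with the Euclidean algorithm:
  22 = 1*19 + 3, so a_0 = 1.
  19 = 6*3 + 1, so a_1 = 6.
  3 = 3*1 + 0, so a_2 = 3.
so x = [1; 6, 3].
Convergents (p_i = a_i*p_{i-1} + p_{i-2}, q_i = a_i*q_{i-1} + q_{i-2} with p_{-2}=0, p_{-1}=1, q_{-2}=1, q_{-1}=0), until the denominator exceeds 8:
  i=0: a_0=1, p_0 = 1*1 + 0 = 1, q_0 = 1*0 + 1 = 1.
  i=1: a_1=6, p_1 = 6*1 + 1 = 7, q_1 = 6*1 + 0 = 6.
  i=2: a_2=3, p_2 = 3*7 + 1 = 22, q_2 = 3*6 + 1 = 19.
q_2 = 19 > 8, so the last convergent with denominator <= 8 is p_1/q_1 = 7/6.
The closest fraction with denominator <= 8 is either p_1/q_1 or the intermediate fraction (k*p_1 + p_0)/(k*q_1 + q_0) with the largest k >= 1 whose denominator stays <= 8; these approach x as k grows, and every other convergent or intermediate fraction in range is farther away.
Largest k: floor((8 - q_0)/q_1) = floor((8 - 1)/6) = 1.
That gives (1*7 + 1)/(1*6 + 1) = 8/7.
Compare the errors: |x - 7/6| = |22*6 - 7*19|/(19*6) = 1/114, and |x - 8/7| = |22*7 - 8*19|/(19*7) = 2/133.
Cross-multiplying, 1*133 = 133 < 228 = 2*114, so 1/114 is smaller: the convergent 7/6 is closer to x than 8/7.

7/6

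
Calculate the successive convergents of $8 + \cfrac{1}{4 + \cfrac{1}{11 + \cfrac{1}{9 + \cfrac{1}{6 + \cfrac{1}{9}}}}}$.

8/1, 33/4, 371/45, 3372/409, 20603/2499, 188799/22900

Using the convergent recurrence p_i = a_i*p_{i-1} + p_{i-2}, q_i = a_i*q_{i-1} + q_{i-2} with p_{-2}=0, p_{-1}=1, q_{-2}=1, q_{-1}=0:
  i=0: a_0=8, p_0 = 8*1 + 0 = 8, q_0 = 8*0 + 1 = 1.
  i=1: a_1=4, p_1 = 4*8 + 1 = 33, q_1 = 4*1 + 0 = 4.
  i=2: a_2=11, p_2 = 11*33 + 8 = 371, q_2 = 11*4 + 1 = 45.
  i=3: a_3=9, p_3 = 9*371 + 33 = 3372, q_3 = 9*45 + 4 = 409.
  i=4: a_4=6, p_4 = 6*3372 + 371 = 20603, q_4 = 6*409 + 45 = 2499.
  i=5: a_5=9, p_5 = 9*20603 + 3372 = 188799, q_5 = 9*2499 + 409 = 22900.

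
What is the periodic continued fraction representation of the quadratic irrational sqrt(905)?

Write x_i = (sqrt(905) + m_i)/d_i with (m_0, d_0) = (0, 1). a_0 = floor(sqrt(905)) = 30, since 30^2 = 900 <= 905 < 961 = 31^2.
Iterate m_{i+1} = d_i*a_i - m_i, d_{i+1} = (905 - m_{i+1}^2)/d_i, a_{i+1} = floor((a_0 + m_{i+1})/d_{i+1}):
  m_1 = 1*30 - 0 = 30, d_1 = (905 - 30^2)/1 = 5/1 = 5, a_1 = floor((30 + 30)/5) = 12.
  m_2 = 5*12 - 30 = 30, d_2 = (905 - 30^2)/5 = 5/5 = 1, a_2 = floor((30 + 30)/1) = 60.
  m_3 = 1*60 - 30 = 30, d_3 = (905 - 30^2)/1 = 5/1 = 5: (m_3, d_3) = (m_1, d_1) = (30, 5), so from here the quotients repeat a_1, a_2; the period length is 2.
Hence the expansion of sqrt(905) is a_0 = 30 followed by the repeating block 12, 60 (period 2).

[30; (12, 60)]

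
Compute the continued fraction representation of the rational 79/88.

Run the Euclidean algorithm on 79 and 88; the successive quotients are the partial quotients a_0, a_1, ... (each step inverts the fractional part left over by the previous one):
  79 = 0*88 + 79, so a_0 = 0.
  88 = 1*79 + 9, so a_1 = 1.
  79 = 8*9 + 7, so a_2 = 8.
  9 = 1*7 + 2, so a_3 = 1.
  7 = 3*2 + 1, so a_4 = 3.
  2 = 2*1 + 0, so a_5 = 2.
The remainder reaches 0 after 6 divisions, so the expansion has 6 partial quotients, read off in order.

[0; 1, 8, 1, 3, 2]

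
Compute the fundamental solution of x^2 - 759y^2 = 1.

(x, y) = (551, 20)

First expand sqrt(759) as a continued fraction. With x_i = (sqrt(759) + m_i)/d_i and (m_0, d_0) = (0, 1): a_0 = floor(sqrt(759)) = 27, since 27^2 = 729 <= 759 < 784 = 28^2.
Iterate m_{i+1} = d_i*a_i - m_i, d_{i+1} = (759 - m_{i+1}^2)/d_i, a_{i+1} = floor((a_0 + m_{i+1})/d_{i+1}):
  m_1 = 1*27 - 0 = 27, d_1 = (759 - 27^2)/1 = 30/1 = 30, a_1 = floor((27 + 27)/30) = 1.
  m_2 = 30*1 - 27 = 3, d_2 = (759 - 3^2)/30 = 750/30 = 25, a_2 = floor((27 + 3)/25) = 1.
  m_3 = 25*1 - 3 = 22, d_3 = (759 - 22^2)/25 = 275/25 = 11, a_3 = floor((27 + 22)/11) = 4.
  m_4 = 11*4 - 22 = 22, d_4 = (759 - 22^2)/11 = 275/11 = 25, a_4 = floor((27 + 22)/25) = 1.
  m_5 = 25*1 - 22 = 3, d_5 = (759 - 3^2)/25 = 750/25 = 30, a_5 = floor((27 + 3)/30) = 1.
  m_6 = 30*1 - 3 = 27, d_6 = (759 - 27^2)/30 = 30/30 = 1, a_6 = floor((27 + 27)/1) = 54.
  m_7 = 1*54 - 27 = 27, d_7 = (759 - 27^2)/1 = 30/1 = 30: (m_7, d_7) = (m_1, d_1) = (27, 30), so from here the quotients repeat a_1, ..., a_6; the period length is 6.
So sqrt(759) = [27; (1, 1, 4, 1, 1, 54)] with period length k = 6.
k is even, so the fundamental solution of x^2 - 759y^2 = 1 is (p_{k-1}, q_{k-1}) = (p_5, q_5); compute convergents through index 5.
Convergents (p_i = a_i*p_{i-1} + p_{i-2}, q_i = a_i*q_{i-1} + q_{i-2} with p_{-2}=0, p_{-1}=1, q_{-2}=1, q_{-1}=0):
  i=0: a_0=27, p_0 = 27*1 + 0 = 27, q_0 = 27*0 + 1 = 1.
  i=1: a_1=1, p_1 = 1*27 + 1 = 28, q_1 = 1*1 + 0 = 1.
  i=2: a_2=1, p_2 = 1*28 + 27 = 55, q_2 = 1*1 + 1 = 2.
  i=3: a_3=4, p_3 = 4*55 + 28 = 248, q_3 = 4*2 + 1 = 9.
  i=4: a_4=1, p_4 = 1*248 + 55 = 303, q_4 = 1*9 + 2 = 11.
  i=5: a_5=1, p_5 = 1*303 + 248 = 551, q_5 = 1*11 + 9 = 20.
Check: 551^2 - 759*20^2 = 303601 - 303600 = 1, so (x, y) = (551, 20) solves the equation, and by the theorem it is the least positive solution.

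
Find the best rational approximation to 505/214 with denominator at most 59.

Expand x = 505/214 as a continued fraction with the Euclidean algorithm:
  505 = 2*214 + 77, so a_0 = 2.
  214 = 2*77 + 60, so a_1 = 2.
  77 = 1*60 + 17, so a_2 = 1.
  60 = 3*17 + 9, so a_3 = 3.
  17 = 1*9 + 8, so a_4 = 1.
  9 = 1*8 + 1, so a_5 = 1.
  8 = 8*1 + 0, so a_6 = 8.
so x = [2; 2, 1, 3, 1, 1, 8].
Convergents (p_i = a_i*p_{i-1} + p_{i-2}, q_i = a_i*q_{i-1} + q_{i-2} with p_{-2}=0, p_{-1}=1, q_{-2}=1, q_{-1}=0), until the denominator exceeds 59:
  i=0: a_0=2, p_0 = 2*1 + 0 = 2, q_0 = 2*0 + 1 = 1.
  i=1: a_1=2, p_1 = 2*2 + 1 = 5, q_1 = 2*1 + 0 = 2.
  i=2: a_2=1, p_2 = 1*5 + 2 = 7, q_2 = 1*2 + 1 = 3.
  i=3: a_3=3, p_3 = 3*7 + 5 = 26, q_3 = 3*3 + 2 = 11.
  i=4: a_4=1, p_4 = 1*26 + 7 = 33, q_4 = 1*11 + 3 = 14.
  i=5: a_5=1, p_5 = 1*33 + 26 = 59, q_5 = 1*14 + 11 = 25.
  i=6: a_6=8, p_6 = 8*59 + 33 = 505, q_6 = 8*25 + 14 = 214.
q_6 = 214 > 59, so the last convergent with denominator <= 59 is p_5/q_5 = 59/25.
The closest fraction with denominator <= 59 is either p_5/q_5 or the intermediate fraction (k*p_5 + p_4)/(k*q_5 + q_4) with the largest k >= 1 whose denominator stays <= 59; these approach x as k grows, and every other convergent or intermediate fraction in range is farther away.
Largest k: floor((59 - q_4)/q_5) = floor((59 - 14)/25) = 1.
That gives (1*59 + 33)/(1*25 + 14) = 92/39.
Compare the errors: |x - 59/25| = |505*25 - 59*214|/(214*25) = 1/5350, and |x - 92/39| = |505*39 - 92*214|/(214*39) = 7/8346.
Cross-multiplying, 1*8346 = 8346 < 37450 = 7*5350, so 1/5350 is smaller: the convergent 59/25 is closer to x than 92/39.

59/25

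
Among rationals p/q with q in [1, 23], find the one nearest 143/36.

Expand x = 143/36 as a continued fraction with the Euclidean algorithm:
  143 = 3*36 + 35, so a_0 = 3.
  36 = 1*35 + 1, so a_1 = 1.
  35 = 35*1 + 0, so a_2 = 35.
so x = [3; 1, 35].
Convergents (p_i = a_i*p_{i-1} + p_{i-2}, q_i = a_i*q_{i-1} + q_{i-2} with p_{-2}=0, p_{-1}=1, q_{-2}=1, q_{-1}=0), until the denominator exceeds 23:
  i=0: a_0=3, p_0 = 3*1 + 0 = 3, q_0 = 3*0 + 1 = 1.
  i=1: a_1=1, p_1 = 1*3 + 1 = 4, q_1 = 1*1 + 0 = 1.
  i=2: a_2=35, p_2 = 35*4 + 3 = 143, q_2 = 35*1 + 1 = 36.
q_2 = 36 > 23, so the last convergent with denominator <= 23 is p_1/q_1 = 4/1.
The closest fraction with denominator <= 23 is either p_1/q_1 or the intermediate fraction (k*p_1 + p_0)/(k*q_1 + q_0) with the largest k >= 1 whose denominator stays <= 23; these approach x as k grows, and every other convergent or intermediate fraction in range is farther away.
Largest k: floor((23 - q_0)/q_1) = floor((23 - 1)/1) = 22.
That gives (22*4 + 3)/(22*1 + 1) = 91/23.
Compare the errors: |x - 4/1| = |143*1 - 4*36|/(36*1) = 1/36, and |x - 91/23| = |143*23 - 91*36|/(36*23) = 13/828.
Cross-multiplying, 13*36 = 468 < 828 = 1*828, so 13/828 is smaller: the intermediate fraction 91/23 is closer to x than 4/1.

91/23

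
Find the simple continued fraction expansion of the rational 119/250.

Run the Euclidean algorithm on 119 and 250; the successive quotients are the partial quotients a_0, a_1, ... (each step inverts the fractional part left over by the previous one):
  119 = 0*250 + 119, so a_0 = 0.
  250 = 2*119 + 12, so a_1 = 2.
  119 = 9*12 + 11, so a_2 = 9.
  12 = 1*11 + 1, so a_3 = 1.
  11 = 11*1 + 0, so a_4 = 11.
The remainder reaches 0 after 5 divisions, so the expansion has 5 partial quotients, read off in order.

[0; 2, 9, 1, 11]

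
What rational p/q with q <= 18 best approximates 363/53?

89/13

Expand x = 363/53 as a continued fraction with the Euclidean algorithm:
  363 = 6*53 + 45, so a_0 = 6.
  53 = 1*45 + 8, so a_1 = 1.
  45 = 5*8 + 5, so a_2 = 5.
  8 = 1*5 + 3, so a_3 = 1.
  5 = 1*3 + 2, so a_4 = 1.
  3 = 1*2 + 1, so a_5 = 1.
  2 = 2*1 + 0, so a_6 = 2.
so x = [6; 1, 5, 1, 1, 1, 2].
Convergents (p_i = a_i*p_{i-1} + p_{i-2}, q_i = a_i*q_{i-1} + q_{i-2} with p_{-2}=0, p_{-1}=1, q_{-2}=1, q_{-1}=0), until the denominator exceeds 18:
  i=0: a_0=6, p_0 = 6*1 + 0 = 6, q_0 = 6*0 + 1 = 1.
  i=1: a_1=1, p_1 = 1*6 + 1 = 7, q_1 = 1*1 + 0 = 1.
  i=2: a_2=5, p_2 = 5*7 + 6 = 41, q_2 = 5*1 + 1 = 6.
  i=3: a_3=1, p_3 = 1*41 + 7 = 48, q_3 = 1*6 + 1 = 7.
  i=4: a_4=1, p_4 = 1*48 + 41 = 89, q_4 = 1*7 + 6 = 13.
  i=5: a_5=1, p_5 = 1*89 + 48 = 137, q_5 = 1*13 + 7 = 20.
q_5 = 20 > 18, so the last convergent with denominator <= 18 is p_4/q_4 = 89/13.
The closest fraction with denominator <= 18 is either p_4/q_4 or the intermediate fraction (k*p_4 + p_3)/(k*q_4 + q_3) with the largest k >= 1 whose denominator stays <= 18; these approach x as k grows, and every other convergent or intermediate fraction in range is farther away.
Largest k: floor((18 - q_3)/q_4) = floor((18 - 7)/13) = 0.
Since k = 0, no intermediate fraction beyond p_4/q_4 has denominator <= 18, so the convergent 89/13 is the closest (its error is |363*13 - 89*53|/(53*13) = 2/689).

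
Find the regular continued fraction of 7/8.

Run the Euclidean algorithm on 7 and 8; the successive quotients are the partial quotients a_0, a_1, ... (each step inverts the fractional part left over by the previous one):
  7 = 0*8 + 7, so a_0 = 0.
  8 = 1*7 + 1, so a_1 = 1.
  7 = 7*1 + 0, so a_2 = 7.
The remainder reaches 0 after 3 divisions, so the expansion has 3 partial quotients, read off in order.

[0; 1, 7]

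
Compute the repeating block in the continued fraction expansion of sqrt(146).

Write x_i = (sqrt(146) + m_i)/d_i with (m_0, d_0) = (0, 1). a_0 = floor(sqrt(146)) = 12, since 12^2 = 144 <= 146 < 169 = 13^2.
Iterate m_{i+1} = d_i*a_i - m_i, d_{i+1} = (146 - m_{i+1}^2)/d_i, a_{i+1} = floor((a_0 + m_{i+1})/d_{i+1}):
  m_1 = 1*12 - 0 = 12, d_1 = (146 - 12^2)/1 = 2/1 = 2, a_1 = floor((12 + 12)/2) = 12.
  m_2 = 2*12 - 12 = 12, d_2 = (146 - 12^2)/2 = 2/2 = 1, a_2 = floor((12 + 12)/1) = 24.
  m_3 = 1*24 - 12 = 12, d_3 = (146 - 12^2)/1 = 2/1 = 2: (m_3, d_3) = (m_1, d_1) = (12, 2), so from here the quotients repeat a_1, a_2; the period length is 2.
Hence the expansion of sqrt(146) is a_0 = 12 followed by the repeating block 12, 24 (period 2).

[12; (12, 24)]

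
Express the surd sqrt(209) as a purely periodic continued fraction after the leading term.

Write x_i = (sqrt(209) + m_i)/d_i with (m_0, d_0) = (0, 1). a_0 = floor(sqrt(209)) = 14, since 14^2 = 196 <= 209 < 225 = 15^2.
Iterate m_{i+1} = d_i*a_i - m_i, d_{i+1} = (209 - m_{i+1}^2)/d_i, a_{i+1} = floor((a_0 + m_{i+1})/d_{i+1}):
  m_1 = 1*14 - 0 = 14, d_1 = (209 - 14^2)/1 = 13/1 = 13, a_1 = floor((14 + 14)/13) = 2.
  m_2 = 13*2 - 14 = 12, d_2 = (209 - 12^2)/13 = 65/13 = 5, a_2 = floor((14 + 12)/5) = 5.
  m_3 = 5*5 - 12 = 13, d_3 = (209 - 13^2)/5 = 40/5 = 8, a_3 = floor((14 + 13)/8) = 3.
  m_4 = 8*3 - 13 = 11, d_4 = (209 - 11^2)/8 = 88/8 = 11, a_4 = floor((14 + 11)/11) = 2.
  m_5 = 11*2 - 11 = 11, d_5 = (209 - 11^2)/11 = 88/11 = 8, a_5 = floor((14 + 11)/8) = 3.
  m_6 = 8*3 - 11 = 13, d_6 = (209 - 13^2)/8 = 40/8 = 5, a_6 = floor((14 + 13)/5) = 5.
  m_7 = 5*5 - 13 = 12, d_7 = (209 - 12^2)/5 = 65/5 = 13, a_7 = floor((14 + 12)/13) = 2.
  m_8 = 13*2 - 12 = 14, d_8 = (209 - 14^2)/13 = 13/13 = 1, a_8 = floor((14 + 14)/1) = 28.
  m_9 = 1*28 - 14 = 14, d_9 = (209 - 14^2)/1 = 13/1 = 13: (m_9, d_9) = (m_1, d_1) = (14, 13), so from here the quotients repeat a_1, ..., a_8; the period length is 8.
Hence the expansion of sqrt(209) is a_0 = 14 followed by the repeating block 2, 5, 3, 2, 3, 5, 2, 28 (period 8).

[14; (2, 5, 3, 2, 3, 5, 2, 28)]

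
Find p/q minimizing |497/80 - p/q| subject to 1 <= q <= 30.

Expand x = 497/80 as a continued fraction with the Euclidean algorithm:
  497 = 6*80 + 17, so a_0 = 6.
  80 = 4*17 + 12, so a_1 = 4.
  17 = 1*12 + 5, so a_2 = 1.
  12 = 2*5 + 2, so a_3 = 2.
  5 = 2*2 + 1, so a_4 = 2.
  2 = 2*1 + 0, so a_5 = 2.
so x = [6; 4, 1, 2, 2, 2].
Convergents (p_i = a_i*p_{i-1} + p_{i-2}, q_i = a_i*q_{i-1} + q_{i-2} with p_{-2}=0, p_{-1}=1, q_{-2}=1, q_{-1}=0), until the denominator exceeds 30:
  i=0: a_0=6, p_0 = 6*1 + 0 = 6, q_0 = 6*0 + 1 = 1.
  i=1: a_1=4, p_1 = 4*6 + 1 = 25, q_1 = 4*1 + 0 = 4.
  i=2: a_2=1, p_2 = 1*25 + 6 = 31, q_2 = 1*4 + 1 = 5.
  i=3: a_3=2, p_3 = 2*31 + 25 = 87, q_3 = 2*5 + 4 = 14.
  i=4: a_4=2, p_4 = 2*87 + 31 = 205, q_4 = 2*14 + 5 = 33.
q_4 = 33 > 30, so the last convergent with denominator <= 30 is p_3/q_3 = 87/14.
The closest fraction with denominator <= 30 is either p_3/q_3 or the intermediate fraction (k*p_3 + p_2)/(k*q_3 + q_2) with the largest k >= 1 whose denominator stays <= 30; these approach x as k grows, and every other convergent or intermediate fraction in range is farther away.
Largest k: floor((30 - q_2)/q_3) = floor((30 - 5)/14) = 1.
That gives (1*87 + 31)/(1*14 + 5) = 118/19.
Compare the errors: |x - 87/14| = |497*14 - 87*80|/(80*14) = 2/1120, and |x - 118/19| = |497*19 - 118*80|/(80*19) = 3/1520.
Cross-multiplying, 2*1520 = 3040 < 3360 = 3*1120, so 2/1120 is smaller: the convergent 87/14 is closer to x than 118/19.

87/14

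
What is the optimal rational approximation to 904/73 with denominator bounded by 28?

161/13

Expand x = 904/73 as a continued fraction with the Euclidean algorithm:
  904 = 12*73 + 28, so a_0 = 12.
  73 = 2*28 + 17, so a_1 = 2.
  28 = 1*17 + 11, so a_2 = 1.
  17 = 1*11 + 6, so a_3 = 1.
  11 = 1*6 + 5, so a_4 = 1.
  6 = 1*5 + 1, so a_5 = 1.
  5 = 5*1 + 0, so a_6 = 5.
so x = [12; 2, 1, 1, 1, 1, 5].
Convergents (p_i = a_i*p_{i-1} + p_{i-2}, q_i = a_i*q_{i-1} + q_{i-2} with p_{-2}=0, p_{-1}=1, q_{-2}=1, q_{-1}=0), until the denominator exceeds 28:
  i=0: a_0=12, p_0 = 12*1 + 0 = 12, q_0 = 12*0 + 1 = 1.
  i=1: a_1=2, p_1 = 2*12 + 1 = 25, q_1 = 2*1 + 0 = 2.
  i=2: a_2=1, p_2 = 1*25 + 12 = 37, q_2 = 1*2 + 1 = 3.
  i=3: a_3=1, p_3 = 1*37 + 25 = 62, q_3 = 1*3 + 2 = 5.
  i=4: a_4=1, p_4 = 1*62 + 37 = 99, q_4 = 1*5 + 3 = 8.
  i=5: a_5=1, p_5 = 1*99 + 62 = 161, q_5 = 1*8 + 5 = 13.
  i=6: a_6=5, p_6 = 5*161 + 99 = 904, q_6 = 5*13 + 8 = 73.
q_6 = 73 > 28, so the last convergent with denominator <= 28 is p_5/q_5 = 161/13.
The closest fraction with denominator <= 28 is either p_5/q_5 or the intermediate fraction (k*p_5 + p_4)/(k*q_5 + q_4) with the largest k >= 1 whose denominator stays <= 28; these approach x as k grows, and every other convergent or intermediate fraction in range is farther away.
Largest k: floor((28 - q_4)/q_5) = floor((28 - 8)/13) = 1.
That gives (1*161 + 99)/(1*13 + 8) = 260/21.
Compare the errors: |x - 161/13| = |904*13 - 161*73|/(73*13) = 1/949, and |x - 260/21| = |904*21 - 260*73|/(73*21) = 4/1533.
Cross-multiplying, 1*1533 = 1533 < 3796 = 4*949, so 1/949 is smaller: the convergent 161/13 is closer to x than 260/21.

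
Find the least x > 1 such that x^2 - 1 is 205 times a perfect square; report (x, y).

First expand sqrt(205) as a continued fraction. With x_i = (sqrt(205) + m_i)/d_i and (m_0, d_0) = (0, 1): a_0 = floor(sqrt(205)) = 14, since 14^2 = 196 <= 205 < 225 = 15^2.
Iterate m_{i+1} = d_i*a_i - m_i, d_{i+1} = (205 - m_{i+1}^2)/d_i, a_{i+1} = floor((a_0 + m_{i+1})/d_{i+1}):
  m_1 = 1*14 - 0 = 14, d_1 = (205 - 14^2)/1 = 9/1 = 9, a_1 = floor((14 + 14)/9) = 3.
  m_2 = 9*3 - 14 = 13, d_2 = (205 - 13^2)/9 = 36/9 = 4, a_2 = floor((14 + 13)/4) = 6.
  m_3 = 4*6 - 13 = 11, d_3 = (205 - 11^2)/4 = 84/4 = 21, a_3 = floor((14 + 11)/21) = 1.
  m_4 = 21*1 - 11 = 10, d_4 = (205 - 10^2)/21 = 105/21 = 5, a_4 = floor((14 + 10)/5) = 4.
  m_5 = 5*4 - 10 = 10, d_5 = (205 - 10^2)/5 = 105/5 = 21, a_5 = floor((14 + 10)/21) = 1.
  m_6 = 21*1 - 10 = 11, d_6 = (205 - 11^2)/21 = 84/21 = 4, a_6 = floor((14 + 11)/4) = 6.
  m_7 = 4*6 - 11 = 13, d_7 = (205 - 13^2)/4 = 36/4 = 9, a_7 = floor((14 + 13)/9) = 3.
  m_8 = 9*3 - 13 = 14, d_8 = (205 - 14^2)/9 = 9/9 = 1, a_8 = floor((14 + 14)/1) = 28.
  m_9 = 1*28 - 14 = 14, d_9 = (205 - 14^2)/1 = 9/1 = 9: (m_9, d_9) = (m_1, d_1) = (14, 9), so from here the quotients repeat a_1, ..., a_8; the period length is 8.
So sqrt(205) = [14; (3, 6, 1, 4, 1, 6, 3, 28)] with period length k = 8.
k is even, so the fundamental solution of x^2 - 205y^2 = 1 is (p_{k-1}, q_{k-1}) = (p_7, q_7); compute convergents through index 7.
Convergents (p_i = a_i*p_{i-1} + p_{i-2}, q_i = a_i*q_{i-1} + q_{i-2} with p_{-2}=0, p_{-1}=1, q_{-2}=1, q_{-1}=0):
  i=0: a_0=14, p_0 = 14*1 + 0 = 14, q_0 = 14*0 + 1 = 1.
  i=1: a_1=3, p_1 = 3*14 + 1 = 43, q_1 = 3*1 + 0 = 3.
  i=2: a_2=6, p_2 = 6*43 + 14 = 272, q_2 = 6*3 + 1 = 19.
  i=3: a_3=1, p_3 = 1*272 + 43 = 315, q_3 = 1*19 + 3 = 22.
  i=4: a_4=4, p_4 = 4*315 + 272 = 1532, q_4 = 4*22 + 19 = 107.
  i=5: a_5=1, p_5 = 1*1532 + 315 = 1847, q_5 = 1*107 + 22 = 129.
  i=6: a_6=6, p_6 = 6*1847 + 1532 = 12614, q_6 = 6*129 + 107 = 881.
  i=7: a_7=3, p_7 = 3*12614 + 1847 = 39689, q_7 = 3*881 + 129 = 2772.
Check: 39689^2 - 205*2772^2 = 1575216721 - 1575216720 = 1, so (x, y) = (39689, 2772) solves the equation, and by the theorem it is the least positive solution.

(x, y) = (39689, 2772)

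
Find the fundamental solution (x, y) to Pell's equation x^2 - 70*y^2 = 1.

(x, y) = (251, 30)

First expand sqrt(70) as a continued fraction. With x_i = (sqrt(70) + m_i)/d_i and (m_0, d_0) = (0, 1): a_0 = floor(sqrt(70)) = 8, since 8^2 = 64 <= 70 < 81 = 9^2.
Iterate m_{i+1} = d_i*a_i - m_i, d_{i+1} = (70 - m_{i+1}^2)/d_i, a_{i+1} = floor((a_0 + m_{i+1})/d_{i+1}):
  m_1 = 1*8 - 0 = 8, d_1 = (70 - 8^2)/1 = 6/1 = 6, a_1 = floor((8 + 8)/6) = 2.
  m_2 = 6*2 - 8 = 4, d_2 = (70 - 4^2)/6 = 54/6 = 9, a_2 = floor((8 + 4)/9) = 1.
  m_3 = 9*1 - 4 = 5, d_3 = (70 - 5^2)/9 = 45/9 = 5, a_3 = floor((8 + 5)/5) = 2.
  m_4 = 5*2 - 5 = 5, d_4 = (70 - 5^2)/5 = 45/5 = 9, a_4 = floor((8 + 5)/9) = 1.
  m_5 = 9*1 - 5 = 4, d_5 = (70 - 4^2)/9 = 54/9 = 6, a_5 = floor((8 + 4)/6) = 2.
  m_6 = 6*2 - 4 = 8, d_6 = (70 - 8^2)/6 = 6/6 = 1, a_6 = floor((8 + 8)/1) = 16.
  m_7 = 1*16 - 8 = 8, d_7 = (70 - 8^2)/1 = 6/1 = 6: (m_7, d_7) = (m_1, d_1) = (8, 6), so from here the quotients repeat a_1, ..., a_6; the period length is 6.
So sqrt(70) = [8; (2, 1, 2, 1, 2, 16)] with period length k = 6.
k is even, so the fundamental solution of x^2 - 70y^2 = 1 is (p_{k-1}, q_{k-1}) = (p_5, q_5); compute convergents through index 5.
Convergents (p_i = a_i*p_{i-1} + p_{i-2}, q_i = a_i*q_{i-1} + q_{i-2} with p_{-2}=0, p_{-1}=1, q_{-2}=1, q_{-1}=0):
  i=0: a_0=8, p_0 = 8*1 + 0 = 8, q_0 = 8*0 + 1 = 1.
  i=1: a_1=2, p_1 = 2*8 + 1 = 17, q_1 = 2*1 + 0 = 2.
  i=2: a_2=1, p_2 = 1*17 + 8 = 25, q_2 = 1*2 + 1 = 3.
  i=3: a_3=2, p_3 = 2*25 + 17 = 67, q_3 = 2*3 + 2 = 8.
  i=4: a_4=1, p_4 = 1*67 + 25 = 92, q_4 = 1*8 + 3 = 11.
  i=5: a_5=2, p_5 = 2*92 + 67 = 251, q_5 = 2*11 + 8 = 30.
Check: 251^2 - 70*30^2 = 63001 - 63000 = 1, so (x, y) = (251, 30) solves the equation, and by the theorem it is the least positive solution.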